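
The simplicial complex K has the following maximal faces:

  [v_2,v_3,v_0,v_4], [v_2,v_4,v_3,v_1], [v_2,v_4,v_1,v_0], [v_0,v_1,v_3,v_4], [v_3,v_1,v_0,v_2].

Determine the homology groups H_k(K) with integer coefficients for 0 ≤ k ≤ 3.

H_0 ≅ Z,  H_1 = 0,  H_2 = 0,  H_3 ≅ Z.

Fix the vertex order v_0 < v_1 < v_2 < v_3 < v_4 and write every simplex with vertices in increasing order. Then dim K = 3 and the simplices of K are:

  0-simplices (5): [v_0], [v_1], [v_2], [v_3], [v_4]
  1-simplices (10): [v_0,v_1], [v_0,v_2], [v_0,v_3], [v_0,v_4], [v_1,v_2], [v_1,v_3], [v_1,v_4], [v_2,v_3], [v_2,v_4], [v_3,v_4]
  2-simplices (10): [v_0,v_1,v_2], [v_0,v_1,v_3], [v_0,v_1,v_4], [v_0,v_2,v_3], [v_0,v_2,v_4], [v_0,v_3,v_4], [v_1,v_2,v_3], [v_1,v_2,v_4], [v_1,v_3,v_4], [v_2,v_3,v_4]
  3-simplices (5): [v_0,v_1,v_2,v_3], [v_0,v_1,v_2,v_4], [v_0,v_1,v_3,v_4], [v_0,v_2,v_3,v_4], [v_1,v_2,v_3,v_4]

Hence C_0 ≅ Z^5, C_1 ≅ Z^10, C_2 ≅ Z^10, C_3 ≅ Z^5.

The boundary map ∂_1: C_1 → C_0 is given by ∂[p,q] = [q] − [p].
This gives a 5×10 integer matrix of rank 4; reducing to Smith normal form yields diagonal entries (1,1,1,1).

Boundary ∂_2: C_2 → C_1 maps a triangle to the signed sum of its edges. For instance
  ∂[v_1,v_2,v_4] = [v_2,v_4] − [v_1,v_4] + [v_1,v_2],
  ∂[v_0,v_1,v_3] = [v_1,v_3] − [v_0,v_3] + [v_0,v_1].
This gives a 10×10 integer matrix of rank 6; reducing to Smith normal form yields diagonal entries (1,1,1,1,1,1).

∂_3: C_3 → C_2 sends each 3-simplex σ to the alternating sum Σ_i (−1)^i (σ with its i-th vertex removed). For instance
  ∂[v_0,v_1,v_2,v_4] = [v_1,v_2,v_4] − [v_0,v_2,v_4] + [v_0,v_1,v_4] − [v_0,v_1,v_2],
  ∂[v_1,v_2,v_3,v_4] = [v_2,v_3,v_4] − [v_1,v_3,v_4] + [v_1,v_2,v_4] − [v_1,v_2,v_3].
This gives a 10×5 integer matrix of rank 4; reducing to Smith normal form yields diagonal entries (1,1,1,1).

Computing H_k = (kernel of ∂_k) / (image of ∂_{k+1}):

  H_0: rank C_0 − rank ∂_1 = 5 − 4 = 1, and the invariant factors of ∂_1 are all 1, so H_0 ≅ Z.
  H_1: rank ker ∂_1 − rank ∂_2 = (10 − 4) − 6 = 0, and the invariant factors of ∂_2 are all 1, so H_1 ≅ 0.
  H_2: rank ker ∂_2 − rank ∂_3 = (10 − 6) − 4 = 0, and the invariant factors of ∂_3 are all 1, so H_2 ≅ 0.
  H_3: rank ker ∂_3 − rank ∂_4 = (5 − 4) − 0 = 1, and there is no ∂_4, so H_3 ≅ Z.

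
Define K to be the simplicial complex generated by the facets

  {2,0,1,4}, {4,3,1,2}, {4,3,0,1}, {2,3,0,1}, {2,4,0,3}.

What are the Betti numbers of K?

b_0 = 1, b_1 = 0, b_2 = 0, b_3 = 1.

Fix the vertex order 0 < 1 < 2 < 3 < 4 and write every simplex with vertices in increasing order. Then dim K = 3 and the simplices of K are:

  0-simplices (5): [0], [1], [2], [3], [4]
  1-simplices (10): [0,1], [0,2], [0,3], [0,4], [1,2], [1,3], [1,4], [2,3], [2,4], [3,4]
  2-simplices (10): [0,1,2], [0,1,3], [0,1,4], [0,2,3], [0,2,4], [0,3,4], [1,2,3], [1,2,4], [1,3,4], [2,3,4]
  3-simplices (5): [0,1,2,3], [0,1,2,4], [0,1,3,4], [0,2,3,4], [1,2,3,4]

giving chain groups C_0 ≅ Z^5, C_1 ≅ Z^10, C_2 ≅ Z^10, C_3 ≅ Z^5.

Boundary ∂_1: C_1 → C_0 maps an edge to its endpoints' difference, ∂[p,q] = q − p. For instance
  ∂[2,3] = [3] − [2].
As a 5×10 matrix over Z this has rank 4, with invariant factors (1,1,1,1).

The boundary map ∂_2: C_2 → C_1 acts by ∂[p,q,r] = [q,r] − [p,r] + [p,q]. For instance
  ∂[2,3,4] = [3,4] − [2,4] + [2,3],
  ∂[0,1,3] = [1,3] − [0,3] + [0,1].
The 10×10 boundary matrix has rank 6 and Smith normal form diag(1,1,1,1,1,1).

∂_3: C_3 → C_2 sends each 3-simplex σ to the alternating sum Σ_i (−1)^i (σ with its i-th vertex removed). For instance
  ∂[0,1,2,4] = [1,2,4] − [0,2,4] + [0,1,4] − [0,1,2],
  ∂[0,2,3,4] = [2,3,4] − [0,3,4] + [0,2,4] − [0,2,3].
This gives a 10×5 integer matrix of rank 4; reducing to Smith normal form yields diagonal entries (1,1,1,1).

Reading off H_k = ker ∂_k / im ∂_{k+1}:

  H_0: rank C_0 − rank ∂_1 = 5 − 4 = 1, and the invariant factors of ∂_1 are all 1, so H_0 = Z.
  H_1: rank ker ∂_1 − rank ∂_2 = (10 − 4) − 6 = 0, and the invariant factors of ∂_2 are all 1, so H_1 = 0.
  H_2: rank ker ∂_2 − rank ∂_3 = (10 − 6) − 4 = 0, and the invariant factors of ∂_3 are all 1, so H_2 = 0.
  H_3: rank ker ∂_3 − rank ∂_4 = (5 − 4) − 0 = 1, and there is no ∂_4, so H_3 = Z.

(K is a triangulation of the 3-sphere S^3.)

Hence the Betti numbers are b_0 = 1, b_1 = 0, b_2 = 0, b_3 = 1.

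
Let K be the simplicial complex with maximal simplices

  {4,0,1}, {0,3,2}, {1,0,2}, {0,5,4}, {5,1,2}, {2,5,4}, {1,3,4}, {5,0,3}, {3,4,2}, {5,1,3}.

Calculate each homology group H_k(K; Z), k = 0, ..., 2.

Order the vertices as 0 < 1 < 2 < 3 < 4 < 5. Listing each simplex with vertices in this order, K has dimension 2 with simplices:

  0-simplices (6): [0], [1], [2], [3], [4], [5]
  1-simplices (15): [0,1], [0,2], [0,3], [0,4], [0,5], [1,2], [1,3], [1,4], [1,5], [2,3], [2,4], [2,5], [3,4], [3,5], [4,5]
  2-simplices (10): [0,1,2], [0,1,4], [0,2,3], [0,3,5], [0,4,5], [1,2,5], [1,3,4], [1,3,5], [2,3,4], [2,4,5]

so the chain groups are C_0 ≅ Z^6, C_1 ≅ Z^15, C_2 ≅ Z^10.

Boundary ∂_1: C_1 → C_0 maps an edge to its endpoints' difference, ∂[p,q] = q − p. For instance
  ∂[3,4] = [4] − [3].
The resulting 6×15 matrix has rank 5, and its Smith normal form has invariant factors (1,1,1,1,1).

Boundary ∂_2: C_2 → C_1 maps a triangle to the signed sum of its edges. For instance
  ∂[0,4,5] = [4,5] − [0,5] + [0,4],
  ∂[2,4,5] = [4,5] − [2,5] + [2,4].
This gives a 15×10 integer matrix of rank 10; reducing to Smith normal form yields diagonal entries (1,1,1,1,1,1,1,1,1,2).

Reading off H_k = ker ∂_k / im ∂_{k+1}:

  H_0: rank C_0 − rank ∂_1 = 6 − 5 = 1, and the invariant factors of ∂_1 are all 1, so H_0 ≅ Z.
  H_1: rank ker ∂_1 − rank ∂_2 = (15 − 5) − 10 = 0, and ∂_2 has invariant factor 2 > 1, so H_1 ≅ Z/2Z.
  H_2: rank ker ∂_2 − rank ∂_3 = (10 − 10) − 0 = 0, and there is no ∂_3, so H_2 ≅ 0.

H_0 ≅ Z,  H_1 ≅ Z/2Z,  H_2 = 0.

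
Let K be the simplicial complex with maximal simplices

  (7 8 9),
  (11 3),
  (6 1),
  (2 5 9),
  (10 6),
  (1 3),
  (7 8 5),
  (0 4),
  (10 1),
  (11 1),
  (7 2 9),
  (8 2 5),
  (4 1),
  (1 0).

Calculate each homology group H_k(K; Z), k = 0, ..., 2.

Take the total order 0 < 1 < 2 < 3 < 4 < 5 < 6 < 7 < 8 < 9 < 10 < 11 on the vertex set. Then K (dimension 2) consists of the simplices:

  0-simplices (12): [0], [1], [2], [3], [4], [5], [6], [7], [8], [9], [10], [11]
  1-simplices (19): [0,1], [0,4], [1,3], [1,4], [1,6], [1,10], [1,11], [2,5], [2,7], [2,8], [2,9], [3,11], [5,7], [5,8], [5,9], [6,10], [7,8], [7,9], [8,9]
  2-simplices (5): [2,5,8], [2,5,9], [2,7,9], [5,7,8], [7,8,9]

Hence C_0 ≅ Z^12, C_1 ≅ Z^19, C_2 ≅ Z^5.

The boundary map ∂_1: C_1 → C_0 maps an edge to its endpoints' difference, ∂[p,q] = q − p. For instance
  ∂[5,9] = [9] − [5].
The 12×19 boundary matrix has rank 10 and Smith normal form diag(1,1,1,1,1,1,1,1,1,1).

The boundary map ∂_2: C_2 → C_1 acts by ∂[p,q,r] = [q,r] − [p,r] + [p,q]. For instance
  ∂[7,8,9] = [8,9] − [7,9] + [7,8],
  ∂[2,5,9] = [5,9] − [2,9] + [2,5].
This gives a 19×5 integer matrix of rank 5; reducing to Smith normal form yields diagonal entries (1,1,1,1,1).

From H_k ≅ ker(∂_k) / im(∂_{k+1}) we obtain:

  H_0: rank C_0 − rank ∂_1 = 12 − 10 = 2, and the invariant factors of ∂_1 are all 1, so H_0 = Z^2.
  H_1: rank ker ∂_1 − rank ∂_2 = (19 − 10) − 5 = 4, and the invariant factors of ∂_2 are all 1, so H_1 = Z^4.
  H_2: rank ker ∂_2 − rank ∂_3 = (5 − 5) − 0 = 0, and there is no ∂_3, so H_2 = 0.

As a check, the Euler characteristic is 12 − 19 + 5 = -2, which agrees with 2 − 4 + 0 = -2.

H_0 = Z^2,  H_1 = Z^4,  H_2 = 0.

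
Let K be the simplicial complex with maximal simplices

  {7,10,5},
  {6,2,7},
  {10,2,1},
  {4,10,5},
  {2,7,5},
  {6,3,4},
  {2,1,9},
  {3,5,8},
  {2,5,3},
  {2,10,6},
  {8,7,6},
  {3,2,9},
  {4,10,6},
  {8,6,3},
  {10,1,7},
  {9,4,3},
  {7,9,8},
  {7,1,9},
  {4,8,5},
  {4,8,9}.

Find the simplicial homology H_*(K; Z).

Fix the vertex order 1 < 2 < 3 < 4 < 5 < 6 < 7 < 8 < 9 < 10 and write every simplex with vertices in increasing order. Then dim K = 2 and the simplices of K are:

  0-simplices (10): [1], [2], [3], [4], [5], [6], [7], [8], [9], [10]
  1-simplices (30): (30 of them)
  2-simplices (20): (20 of them)

so the chain groups are C_0 ≅ Z^10, C_1 ≅ Z^30, C_2 ≅ Z^20.

The boundary map ∂_1: C_1 → C_0 maps an edge to its endpoints' difference, ∂[p,q] = q − p. For instance
  ∂[4,5] = [5] − [4].
The resulting 10×30 matrix has rank 9, and its Smith normal form has invariant factors (1,1,1,1,1,1,1,1,1).

∂_2: C_2 → C_1 maps a triangle to the signed sum of its edges. For instance
  ∂[6,7,8] = [7,8] − [6,8] + [6,7],
  ∂[4,5,8] = [5,8] − [4,8] + [4,5].
The resulting 30×20 matrix has rank 20, and its Smith normal form has invariant factors (1,1,1,1,1,1,1,1,1,1,1,1,1,1,1,1,1,1,1,2).

Now H_k = ker ∂_k / im ∂_{k+1}, so:

  H_0: rank C_0 − rank ∂_1 = 10 − 9 = 1, and the invariant factors of ∂_1 are all 1, so H_0 = Z.
  H_1: rank ker ∂_1 − rank ∂_2 = (30 − 9) − 20 = 1, and ∂_2 has invariant factor 2 > 1, so H_1 = Z ⊕ Z/2.
  H_2: rank ker ∂_2 − rank ∂_3 = (20 − 20) − 0 = 0, and there is no ∂_3, so H_2 = 0.

As a check, the Euler characteristic is 10 − 30 + 20 = 0, which agrees with 1 − 1 + 0 = 0.

H_0 ≅ Z,  H_1 ≅ Z ⊕ Z/2,  H_2 = 0.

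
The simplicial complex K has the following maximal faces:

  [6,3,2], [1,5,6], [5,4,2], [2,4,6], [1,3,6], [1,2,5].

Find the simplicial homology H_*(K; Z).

Order the vertices as 1 < 2 < 3 < 4 < 5 < 6. Listing each simplex with vertices in this order, K has dimension 2 with simplices:

  0-simplices (6): [1], [2], [3], [4], [5], [6]
  1-simplices (12): [1,2], [1,3], [1,5], [1,6], [2,3], [2,4], [2,5], [2,6], [3,6], [4,5], [4,6], [5,6]
  2-simplices (6): [1,2,5], [1,3,6], [1,5,6], [2,3,6], [2,4,5], [2,4,6]

Hence C_0 ≅ Z^6, C_1 ≅ Z^12, C_2 ≅ Z^6.

Boundary ∂_1: C_1 → C_0 is given by ∂[p,q] = [q] − [p]. For instance
  ∂[3,6] = [6] − [3].
This gives a 6×12 integer matrix of rank 5; reducing to Smith normal form yields diagonal entries (1,1,1,1,1).

∂_2: C_2 → C_1 sends each 2-simplex [p,q,r] to [q,r] − [p,r] + [p,q]. For instance
  ∂[2,4,6] = [4,6] − [2,6] + [2,4],
  ∂[2,4,5] = [4,5] − [2,5] + [2,4].
The resulting 12×6 matrix has rank 6, and its Smith normal form has invariant factors (1,1,1,1,1,1).

From H_k ≅ ker(∂_k) / im(∂_{k+1}) we obtain:

  H_0: rank C_0 − rank ∂_1 = 6 − 5 = 1, and the invariant factors of ∂_1 are all 1, so H_0 = Z.
  H_1: rank ker ∂_1 − rank ∂_2 = (12 − 5) − 6 = 1, and the invariant factors of ∂_2 are all 1, so H_1 = Z.
  H_2: rank ker ∂_2 − rank ∂_3 = (6 − 6) − 0 = 0, and there is no ∂_3, so H_2 = 0.

H_0 = Z,  H_1 = Z,  H_2 = 0.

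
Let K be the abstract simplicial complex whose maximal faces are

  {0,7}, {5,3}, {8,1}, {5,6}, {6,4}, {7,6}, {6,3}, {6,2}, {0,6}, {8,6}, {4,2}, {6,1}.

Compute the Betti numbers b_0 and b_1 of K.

b_0 = 1, b_1 = 4.

K has 9 vertices, 12 edges.
rank ∂_0 = 0, rank ∂_1 = 8 ⇒ b_0 = 9 − 0 − 8 = 1; all invariant factors of ∂_1 are 1 so no torsion. So H_0 = Z.
rank ∂_1 = 8, rank ∂_2 = 0 ⇒ b_1 = 12 − 8 − 0 = 4. So H_1 = Z^4.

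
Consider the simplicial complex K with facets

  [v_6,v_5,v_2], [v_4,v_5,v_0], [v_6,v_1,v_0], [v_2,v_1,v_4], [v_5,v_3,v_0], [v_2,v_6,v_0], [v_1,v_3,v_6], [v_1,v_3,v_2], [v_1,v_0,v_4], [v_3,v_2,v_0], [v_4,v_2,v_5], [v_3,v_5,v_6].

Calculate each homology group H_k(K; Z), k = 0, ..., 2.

H_0 = Z,  H_1 = Z/2,  H_2 = 0.

Fix the vertex order v_0 < v_1 < v_2 < v_3 < v_4 < v_5 < v_6 and write every simplex with vertices in increasing order. Then dim K = 2 and the simplices of K are:

  0-simplices (7): [v_0], [v_1], [v_2], [v_3], [v_4], [v_5], [v_6]
  1-simplices (18): (18 of them)
  2-simplices (12): (12 of them)

giving chain groups C_0 ≅ Z^7, C_1 ≅ Z^18, C_2 ≅ Z^12.

∂_1: C_1 → C_0 sends each edge [p,q] (with p < q) to q − p. For instance
  ∂[v_0,v_1] = [v_1] − [v_0].
The 7×18 boundary matrix has rank 6 and Smith normal form diag(1,1,1,1,1,1).

Boundary ∂_2: C_2 → C_1 acts by ∂[p,q,r] = [q,r] − [p,r] + [p,q]. For instance
  ∂[v_1,v_3,v_6] = [v_3,v_6] − [v_1,v_6] + [v_1,v_3],
  ∂[v_0,v_2,v_6] = [v_2,v_6] − [v_0,v_6] + [v_0,v_2].
This gives a 18×12 integer matrix of rank 12; reducing to Smith normal form yields diagonal entries (1,1,1,1,1,1,1,1,1,1,1,2).

Now H_k = ker ∂_k / im ∂_{k+1}, so:

  H_0: rank C_0 − rank ∂_1 = 7 − 6 = 1, and the invariant factors of ∂_1 are all 1, so H_0 = Z.
  H_1: rank ker ∂_1 − rank ∂_2 = (18 − 6) − 12 = 0, and ∂_2 has invariant factor 2 > 1, so H_1 = Z/2.
  H_2: rank ker ∂_2 − rank ∂_3 = (12 − 12) − 0 = 0, and there is no ∂_3, so H_2 = 0.

As a check, the Euler characteristic is 7 − 18 + 12 = 1, which agrees with 1 − 0 + 0 = 1.
(K is a triangulation of the real projective plane RP^2.)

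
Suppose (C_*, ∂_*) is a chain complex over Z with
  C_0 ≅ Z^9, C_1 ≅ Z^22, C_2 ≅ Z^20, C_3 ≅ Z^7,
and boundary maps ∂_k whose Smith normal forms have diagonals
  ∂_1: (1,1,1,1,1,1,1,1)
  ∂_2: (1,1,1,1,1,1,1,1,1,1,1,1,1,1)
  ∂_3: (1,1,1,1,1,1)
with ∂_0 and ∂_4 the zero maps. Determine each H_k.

H_0 ≅ Z,  H_1 = 0,  H_2 = 0,  H_3 ≅ Z.

H_0: b_0 = 9 − 0 − 8 = 1; torsion from ∂_1 factors > 1: none. So H_0 ≅ Z.
H_1: b_1 = 22 − 8 − 14 = 0; torsion from ∂_2 factors > 1: none. So H_1 ≅ 0.
H_2: b_2 = 20 − 14 − 6 = 0; torsion from ∂_3 factors > 1: none. So H_2 ≅ 0.
H_3: b_3 = 7 − 6 − 0 = 1; torsion from ∂_4 factors > 1: none. So H_3 ≅ Z.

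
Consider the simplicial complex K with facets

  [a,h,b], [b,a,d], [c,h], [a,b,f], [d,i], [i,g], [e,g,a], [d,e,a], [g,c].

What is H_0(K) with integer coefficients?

Order the vertices as a < b < c < d < e < f < g < h < i. Listing each simplex with vertices in this order, K has dimension 2 with simplices:

  0-simplices (9): a, b, c, d, e, f, g, h, i
  1-simplices (15): ab, ad, ae, af, ag, ah, bd, bf, bh, cg, ch, de, di, eg, gi
  2-simplices (5): abd, abf, abh, ade, aeg

Hence C_0 ≅ Z^9, C_1 ≅ Z^15, C_2 ≅ Z^5.

∂_1: C_1 → C_0 is given by ∂[p,q] = [q] − [p]. For instance
  ∂bh = h − b.
As a 9×15 matrix over Z this has rank 8, with invariant factors (1,1,1,1,1,1,1,1).

Boundary ∂_2: C_2 → C_1 sends each 2-simplex [p,q,r] to [q,r] − [p,r] + [p,q]. For instance
  ∂abh = bh − ah + ab,
  ∂ade = de − ae + ad.
The 15×5 boundary matrix has rank 5 and Smith normal form diag(1,1,1,1,1).

Now H_k = ker ∂_k / im ∂_{k+1}, so:

  H_0: rank C_0 − rank ∂_1 = 9 − 8 = 1, and the invariant factors of ∂_1 are all 1, so H_0 ≅ Z.

H_0 = Z.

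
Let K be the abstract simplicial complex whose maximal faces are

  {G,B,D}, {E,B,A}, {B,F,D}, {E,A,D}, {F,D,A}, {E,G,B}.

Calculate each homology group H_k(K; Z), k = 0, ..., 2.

H_0 = Z,  H_1 = Z,  H_2 = 0.

Order the vertices as A < B < D < E < F < G. Listing each simplex with vertices in this order, K has dimension 2 with simplices:

  0-simplices (6): A, B, D, E, F, G
  1-simplices (12): AB, AD, AE, AF, BD, BE, BF, BG, DE, DF, DG, EG
  2-simplices (6): ABE, ADE, ADF, BDF, BDG, BEG

so the chain groups are C_0 ≅ Z^6, C_1 ≅ Z^12, C_2 ≅ Z^6.

The boundary map ∂_1: C_1 → C_0 maps an edge to its endpoints' difference, ∂[p,q] = q − p.
As a 6×12 matrix over Z this has rank 5, with invariant factors (1,1,1,1,1).

The boundary map ∂_2: C_2 → C_1 acts by ∂[p,q,r] = [q,r] − [p,r] + [p,q]. For instance
  ∂ADE = DE − AE + AD,
  ∂ABE = BE − AE + AB.
The resulting 12×6 matrix has rank 6, and its Smith normal form has invariant factors (1,1,1,1,1,1).

Reading off H_k = ker ∂_k / im ∂_{k+1}:

  H_0: rank C_0 − rank ∂_1 = 6 − 5 = 1, and the invariant factors of ∂_1 are all 1, so H_0 = Z.
  H_1: rank ker ∂_1 − rank ∂_2 = (12 − 5) − 6 = 1, and the invariant factors of ∂_2 are all 1, so H_1 = Z.
  H_2: rank ker ∂_2 − rank ∂_3 = (6 − 6) − 0 = 0, and there is no ∂_3, so H_2 = 0.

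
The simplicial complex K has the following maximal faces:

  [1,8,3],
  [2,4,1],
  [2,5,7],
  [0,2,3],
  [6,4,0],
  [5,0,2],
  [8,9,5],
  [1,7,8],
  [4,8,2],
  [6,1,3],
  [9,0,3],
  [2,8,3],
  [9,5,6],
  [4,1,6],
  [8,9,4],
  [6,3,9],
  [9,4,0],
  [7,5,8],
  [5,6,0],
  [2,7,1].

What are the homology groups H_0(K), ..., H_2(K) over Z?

H_0 ≅ Z,  H_1 ≅ Z ⊕ Z/2,  H_2 = 0.

Fix the vertex order 0 < 1 < 2 < 3 < 4 < 5 < 6 < 7 < 8 < 9 and write every simplex with vertices in increasing order. Then dim K = 2 and the simplices of K are:

  0-simplices (10): [0], [1], [2], [3], [4], [5], [6], [7], [8], [9]
  1-simplices (30): (30 of them)
  2-simplices (20): (20 of them)

giving chain groups C_0 ≅ Z^10, C_1 ≅ Z^30, C_2 ≅ Z^20.

Boundary ∂_1: C_1 → C_0 sends each edge [p,q] (with p < q) to q − p. For instance
  ∂[0,4] = [4] − [0].
As a 10×30 matrix over Z this has rank 9, with invariant factors (1,1,1,1,1,1,1,1,1).

Boundary ∂_2: C_2 → C_1 maps a triangle to the signed sum of its edges. For instance
  ∂[1,2,4] = [2,4] − [1,4] + [1,2],
  ∂[5,8,9] = [8,9] − [5,9] + [5,8].
This gives a 30×20 integer matrix of rank 20; reducing to Smith normal form yields diagonal entries (1,1,1,1,1,1,1,1,1,1,1,1,1,1,1,1,1,1,1,2).

Now H_k = ker ∂_k / im ∂_{k+1}, so:

  H_0: rank C_0 − rank ∂_1 = 10 − 9 = 1, and the invariant factors of ∂_1 are all 1, so H_0 = Z.
  H_1: rank ker ∂_1 − rank ∂_2 = (30 − 9) − 20 = 1, and ∂_2 has invariant factor 2 > 1, so H_1 = Z ⊕ Z/2.
  H_2: rank ker ∂_2 − rank ∂_3 = (20 − 20) − 0 = 0, and there is no ∂_3, so H_2 = 0.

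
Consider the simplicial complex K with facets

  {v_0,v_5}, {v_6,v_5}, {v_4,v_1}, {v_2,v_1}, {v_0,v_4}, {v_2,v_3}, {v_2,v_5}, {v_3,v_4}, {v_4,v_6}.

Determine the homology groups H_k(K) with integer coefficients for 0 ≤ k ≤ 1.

H_0 ≅ Z,  H_1 ≅ Z^3.

K has 7 vertices, 9 edges.
rank ∂_0 = 0, rank ∂_1 = 6 ⇒ b_0 = 7 − 0 − 6 = 1; all invariant factors of ∂_1 are 1 so no torsion. So H_0 = Z.
rank ∂_1 = 6, rank ∂_2 = 0 ⇒ b_1 = 9 − 6 − 0 = 3. So H_1 = Z^3.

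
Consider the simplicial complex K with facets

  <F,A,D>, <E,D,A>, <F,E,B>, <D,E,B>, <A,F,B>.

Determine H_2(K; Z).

H_2 = 0.

K has 5 vertices, 10 edges, 5 triangles.
rank ∂_2 = 5, rank ∂_3 = 0 ⇒ b_2 = 5 − 5 − 0 = 0. So H_2 = 0.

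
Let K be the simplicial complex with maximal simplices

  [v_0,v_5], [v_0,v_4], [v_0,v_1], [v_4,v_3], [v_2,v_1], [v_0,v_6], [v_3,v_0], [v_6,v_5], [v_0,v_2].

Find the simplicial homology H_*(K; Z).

H_0 ≅ Z,  H_1 ≅ Z^3.

K has 7 vertices, 9 edges.
rank ∂_0 = 0, rank ∂_1 = 6 ⇒ b_0 = 7 − 0 − 6 = 1; all invariant factors of ∂_1 are 1 so no torsion. So H_0 = Z.
rank ∂_1 = 6, rank ∂_2 = 0 ⇒ b_1 = 9 − 6 − 0 = 3. So H_1 = Z^3.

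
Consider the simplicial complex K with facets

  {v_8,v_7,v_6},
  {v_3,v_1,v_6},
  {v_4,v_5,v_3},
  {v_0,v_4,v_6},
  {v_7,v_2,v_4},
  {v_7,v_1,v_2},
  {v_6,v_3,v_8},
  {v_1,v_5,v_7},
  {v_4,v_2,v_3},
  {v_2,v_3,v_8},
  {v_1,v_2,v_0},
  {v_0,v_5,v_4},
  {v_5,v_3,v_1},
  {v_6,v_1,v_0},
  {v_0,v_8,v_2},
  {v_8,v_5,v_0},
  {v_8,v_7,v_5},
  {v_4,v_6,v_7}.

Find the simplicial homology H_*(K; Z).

Take the total order v_0 < v_1 < v_2 < v_3 < v_4 < v_5 < v_6 < v_7 < v_8 on the vertex set. Then K (dimension 2) consists of the simplices:

  0-simplices (9): [v_0], [v_1], [v_2], [v_3], [v_4], [v_5], [v_6], [v_7], [v_8]
  1-simplices (27): (27 of them)
  2-simplices (18): (18 of them)

Hence C_0 ≅ Z^9, C_1 ≅ Z^27, C_2 ≅ Z^18.

The boundary map ∂_1: C_1 → C_0 sends each edge [p,q] (with p < q) to q − p. For instance
  ∂[v_2,v_3] = [v_3] − [v_2].
This gives a 9×27 integer matrix of rank 8; reducing to Smith normal form yields diagonal entries (1,1,1,1,1,1,1,1).

∂_2: C_2 → C_1 maps a triangle to the signed sum of its edges. For instance
  ∂[v_1,v_3,v_5] = [v_3,v_5] − [v_1,v_5] + [v_1,v_3],
  ∂[v_3,v_6,v_8] = [v_6,v_8] − [v_3,v_8] + [v_3,v_6].
As a 27×18 matrix over Z this has rank 17, with invariant factors (1,1,1,1,1,1,1,1,1,1,1,1,1,1,1,1,1).

Now H_k = ker ∂_k / im ∂_{k+1}, so:

  H_0: rank C_0 − rank ∂_1 = 9 − 8 = 1, and the invariant factors of ∂_1 are all 1, so H_0 ≅ Z.
  H_1: rank ker ∂_1 − rank ∂_2 = (27 − 8) − 17 = 2, and the invariant factors of ∂_2 are all 1, so H_1 ≅ Z^2.
  H_2: rank ker ∂_2 − rank ∂_3 = (18 − 17) − 0 = 1, and there is no ∂_3, so H_2 ≅ Z.

As a check, the Euler characteristic is 9 − 27 + 18 = 0, which agrees with 1 − 2 + 1 = 0.

H_0 = Z,  H_1 = Z^2,  H_2 = Z.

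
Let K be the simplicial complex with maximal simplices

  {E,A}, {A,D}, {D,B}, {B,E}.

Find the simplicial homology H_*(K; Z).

H_0 ≅ Z,  H_1 ≅ Z.

We work with the vertex ordering A < B < D < E. The simplices of K, each written with vertices in increasing order, are:

  0-simplices (4): A, B, D, E
  1-simplices (4): AD, AE, BD, BE

so the chain groups are C_0 ≅ Z^4, C_1 ≅ Z^4.

The boundary map ∂_1: C_1 → C_0 sends each edge [p,q] (with p < q) to q − p. For instance
  ∂BE = E − B.
The 4×4 boundary matrix has rank 3 and Smith normal form diag(1,1,1).

Reading off H_k = ker ∂_k / im ∂_{k+1}:

  H_0: rank C_0 − rank ∂_1 = 4 − 3 = 1, and the invariant factors of ∂_1 are all 1, so H_0 ≅ Z.
  H_1: rank ker ∂_1 − rank ∂_2 = (4 − 3) − 0 = 1, and there is no ∂_2, so H_1 ≅ Z.

As a check, the Euler characteristic is 4 − 4 = 0, which agrees with 1 − 1 = 0.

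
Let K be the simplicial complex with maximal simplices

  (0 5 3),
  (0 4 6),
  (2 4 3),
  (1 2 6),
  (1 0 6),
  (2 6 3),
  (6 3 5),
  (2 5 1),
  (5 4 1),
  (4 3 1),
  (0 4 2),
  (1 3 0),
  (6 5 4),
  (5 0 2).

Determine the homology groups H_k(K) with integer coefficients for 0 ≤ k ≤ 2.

Fix the vertex order 0 < 1 < 2 < 3 < 4 < 5 < 6 and write every simplex with vertices in increasing order. Then dim K = 2 and the simplices of K are:

  0-simplices (7): [0], [1], [2], [3], [4], [5], [6]
  1-simplices (21): [0,1], [0,2], [0,3], [0,4], [0,5], [0,6], [1,2], [1,3], [1,4], [1,5], [1,6], [2,3], [2,4], [2,5], [2,6], [3,4], [3,5], [3,6], [4,5], [4,6], [5,6]
  2-simplices (14): [0,1,3], [0,1,6], [0,2,4], [0,2,5], [0,3,5], [0,4,6], [1,2,5], [1,2,6], [1,3,4], [1,4,5], [2,3,4], [2,3,6], [3,5,6], [4,5,6]

so the chain groups are C_0 ≅ Z^7, C_1 ≅ Z^21, C_2 ≅ Z^14.

The boundary map ∂_1: C_1 → C_0 maps an edge to its endpoints' difference, ∂[p,q] = q − p. For instance
  ∂[3,4] = [4] − [3].
As a 7×21 matrix over Z this has rank 6, with invariant factors (1,1,1,1,1,1).

Boundary ∂_2: C_2 → C_1 maps a triangle to the signed sum of its edges. For instance
  ∂[2,3,6] = [3,6] − [2,6] + [2,3],
  ∂[0,2,5] = [2,5] − [0,5] + [0,2].
This gives a 21×14 integer matrix of rank 13; reducing to Smith normal form yields diagonal entries (1,1,1,1,1,1,1,1,1,1,1,1,1).

Reading off H_k = ker ∂_k / im ∂_{k+1}:

  H_0: rank C_0 − rank ∂_1 = 7 − 6 = 1, and the invariant factors of ∂_1 are all 1, so H_0 = Z.
  H_1: rank ker ∂_1 − rank ∂_2 = (21 − 6) − 13 = 2, and the invariant factors of ∂_2 are all 1, so H_1 = Z^2.
  H_2: rank ker ∂_2 − rank ∂_3 = (14 − 13) − 0 = 1, and there is no ∂_3, so H_2 = Z.

(K is a triangulation of the torus T^2.)

H_0 ≅ Z,  H_1 ≅ Z^2,  H_2 ≅ Z.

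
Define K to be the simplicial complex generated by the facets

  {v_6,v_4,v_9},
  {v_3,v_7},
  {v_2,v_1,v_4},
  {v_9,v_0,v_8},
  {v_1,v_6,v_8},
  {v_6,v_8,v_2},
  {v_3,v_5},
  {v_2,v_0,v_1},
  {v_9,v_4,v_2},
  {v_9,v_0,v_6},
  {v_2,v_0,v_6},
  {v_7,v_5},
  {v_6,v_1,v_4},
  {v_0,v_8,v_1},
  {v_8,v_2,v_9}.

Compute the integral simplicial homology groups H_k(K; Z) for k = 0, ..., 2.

Order the vertices as v_0 < v_1 < v_2 < v_3 < v_4 < v_5 < v_6 < v_7 < v_8 < v_9. Listing each simplex with vertices in this order, K has dimension 2 with simplices:

  0-simplices (10): [v_0], [v_1], [v_2], [v_3], [v_4], [v_5], [v_6], [v_7], [v_8], [v_9]
  1-simplices (21): (21 of them)
  2-simplices (12): (12 of them)

Hence C_0 ≅ Z^10, C_1 ≅ Z^21, C_2 ≅ Z^12.

Boundary ∂_1: C_1 → C_0 maps an edge to its endpoints' difference, ∂[p,q] = q − p.
The 10×21 boundary matrix has rank 8 and Smith normal form diag(1,1,1,1,1,1,1,1).

The boundary map ∂_2: C_2 → C_1 acts by ∂[p,q,r] = [q,r] − [p,r] + [p,q]. For instance
  ∂[v_2,v_4,v_9] = [v_4,v_9] − [v_2,v_9] + [v_2,v_4],
  ∂[v_0,v_1,v_8] = [v_1,v_8] − [v_0,v_8] + [v_0,v_1].
The 21×12 boundary matrix has rank 12 and Smith normal form diag(1,1,1,1,1,1,1,1,1,1,1,2).

From H_k ≅ ker(∂_k) / im(∂_{k+1}) we obtain:

  H_0: rank C_0 − rank ∂_1 = 10 − 8 = 2, and the invariant factors of ∂_1 are all 1, so H_0 = Z^2.
  H_1: rank ker ∂_1 − rank ∂_2 = (21 − 8) − 12 = 1, and ∂_2 has invariant factor 2 > 1, so H_1 = Z ⊕ Z_2.
  H_2: rank ker ∂_2 − rank ∂_3 = (12 − 12) − 0 = 0, and there is no ∂_3, so H_2 = 0.

H_0 = Z^2,  H_1 = Z ⊕ Z_2,  H_2 = 0.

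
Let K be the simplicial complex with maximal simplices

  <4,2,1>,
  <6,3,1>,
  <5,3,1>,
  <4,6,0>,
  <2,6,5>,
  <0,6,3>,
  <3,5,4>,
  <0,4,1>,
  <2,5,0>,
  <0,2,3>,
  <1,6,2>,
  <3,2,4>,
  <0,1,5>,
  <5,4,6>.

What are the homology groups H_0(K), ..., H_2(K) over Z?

Fix the vertex order 0 < 1 < 2 < 3 < 4 < 5 < 6 and write every simplex with vertices in increasing order. Then dim K = 2 and the simplices of K are:

  0-simplices (7): [0], [1], [2], [3], [4], [5], [6]
  1-simplices (21): [0,1], [0,2], [0,3], [0,4], [0,5], [0,6], [1,2], [1,3], [1,4], [1,5], [1,6], [2,3], [2,4], [2,5], [2,6], [3,4], [3,5], [3,6], [4,5], [4,6], [5,6]
  2-simplices (14): [0,1,4], [0,1,5], [0,2,3], [0,2,5], [0,3,6], [0,4,6], [1,2,4], [1,2,6], [1,3,5], [1,3,6], [2,3,4], [2,5,6], [3,4,5], [4,5,6]

giving chain groups C_0 ≅ Z^7, C_1 ≅ Z^21, C_2 ≅ Z^14.

The boundary map ∂_1: C_1 → C_0 maps an edge to its endpoints' difference, ∂[p,q] = q − p.
The resulting 7×21 matrix has rank 6, and its Smith normal form has invariant factors (1,1,1,1,1,1).

The boundary map ∂_2: C_2 → C_1 sends each 2-simplex [p,q,r] to [q,r] − [p,r] + [p,q]. For instance
  ∂[0,1,5] = [1,5] − [0,5] + [0,1],
  ∂[0,2,3] = [2,3] − [0,3] + [0,2].
As a 21×14 matrix over Z this has rank 13, with invariant factors (1,1,1,1,1,1,1,1,1,1,1,1,1).

Computing H_k = (kernel of ∂_k) / (image of ∂_{k+1}):

  H_0: rank C_0 − rank ∂_1 = 7 − 6 = 1, and the invariant factors of ∂_1 are all 1, so H_0 = Z.
  H_1: rank ker ∂_1 − rank ∂_2 = (21 − 6) − 13 = 2, and the invariant factors of ∂_2 are all 1, so H_1 = Z^2.
  H_2: rank ker ∂_2 − rank ∂_3 = (14 − 13) − 0 = 1, and there is no ∂_3, so H_2 = Z.

(K is a triangulation of the torus T^2.)

H_0 ≅ Z,  H_1 ≅ Z^2,  H_2 ≅ Z.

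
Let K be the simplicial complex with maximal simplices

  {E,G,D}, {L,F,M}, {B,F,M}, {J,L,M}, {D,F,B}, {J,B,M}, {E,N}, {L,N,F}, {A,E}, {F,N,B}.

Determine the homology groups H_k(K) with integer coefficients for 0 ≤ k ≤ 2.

H_0 = Z,  H_1 = Z,  H_2 = 0.

Fix the vertex order A < B < D < E < F < G < J < L < M < N and write every simplex with vertices in increasing order. Then dim K = 2 and the simplices of K are:

  0-simplices (10): A, B, D, E, F, G, J, L, M, N
  1-simplices (18): AE, BD, BF, BJ, BM, BN, DE, DF, DG, EG, EN, FL, FM, FN, JL, JM, LM, LN
  2-simplices (8): BDF, BFM, BFN, BJM, DEG, FLM, FLN, JLM

Hence C_0 ≅ Z^10, C_1 ≅ Z^18, C_2 ≅ Z^8.

The boundary map ∂_1: C_1 → C_0 sends each edge [p,q] (with p < q) to q − p. For instance
  ∂BJ = J − B.
This gives a 10×18 integer matrix of rank 9; reducing to Smith normal form yields diagonal entries (1,1,1,1,1,1,1,1,1).

Boundary ∂_2: C_2 → C_1 sends each 2-simplex [p,q,r] to [q,r] − [p,r] + [p,q]. For instance
  ∂BJM = JM − BM + BJ,
  ∂DEG = EG − DG + DE.
As a 18×8 matrix over Z this has rank 8, with invariant factors (1,1,1,1,1,1,1,1).

From H_k ≅ ker(∂_k) / im(∂_{k+1}) we obtain:

  H_0: rank C_0 − rank ∂_1 = 10 − 9 = 1, and the invariant factors of ∂_1 are all 1, so H_0 ≅ Z.
  H_1: rank ker ∂_1 − rank ∂_2 = (18 − 9) − 8 = 1, and the invariant factors of ∂_2 are all 1, so H_1 ≅ Z.
  H_2: rank ker ∂_2 − rank ∂_3 = (8 − 8) − 0 = 0, and there is no ∂_3, so H_2 ≅ 0.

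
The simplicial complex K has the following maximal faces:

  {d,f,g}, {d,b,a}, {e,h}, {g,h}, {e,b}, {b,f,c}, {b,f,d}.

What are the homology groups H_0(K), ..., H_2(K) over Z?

Take the total order a < b < c < d < e < f < g < h on the vertex set. Then K (dimension 2) consists of the simplices:

  0-simplices (8): a, b, c, d, e, f, g, h
  1-simplices (12): ab, ad, bc, bd, be, bf, cf, df, dg, eh, fg, gh
  2-simplices (4): abd, bcf, bdf, dfg

Hence C_0 ≅ Z^8, C_1 ≅ Z^12, C_2 ≅ Z^4.

∂_1: C_1 → C_0 maps an edge to its endpoints' difference, ∂[p,q] = q − p.
The 8×12 boundary matrix has rank 7 and Smith normal form diag(1,1,1,1,1,1,1).

Boundary ∂_2: C_2 → C_1 acts by ∂[p,q,r] = [q,r] − [p,r] + [p,q]. For instance
  ∂abd = bd − ad + ab,
  ∂bdf = df − bf + bd.
The resulting 12×4 matrix has rank 4, and its Smith normal form has invariant factors (1,1,1,1).

Computing H_k = (kernel of ∂_k) / (image of ∂_{k+1}):

  H_0: rank C_0 − rank ∂_1 = 8 − 7 = 1, and the invariant factors of ∂_1 are all 1, so H_0 = Z.
  H_1: rank ker ∂_1 − rank ∂_2 = (12 − 7) − 4 = 1, and the invariant factors of ∂_2 are all 1, so H_1 = Z.
  H_2: rank ker ∂_2 − rank ∂_3 = (4 − 4) − 0 = 0, and there is no ∂_3, so H_2 = 0.

H_0 = Z,  H_1 = Z,  H_2 = 0.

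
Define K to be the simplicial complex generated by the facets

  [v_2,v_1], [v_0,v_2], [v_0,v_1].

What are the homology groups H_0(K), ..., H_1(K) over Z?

H_0 ≅ Z,  H_1 ≅ Z.

We work with the vertex ordering v_0 < v_1 < v_2. The simplices of K, each written with vertices in increasing order, are:

  0-simplices (3): [v_0], [v_1], [v_2]
  1-simplices (3): [v_0,v_1], [v_0,v_2], [v_1,v_2]

Hence C_0 ≅ Z^3, C_1 ≅ Z^3.

Boundary ∂_1: C_1 → C_0 is given by ∂[p,q] = [q] − [p].
The resulting 3×3 matrix has rank 2, and its Smith normal form has invariant factors (1,1).

Now H_k = ker ∂_k / im ∂_{k+1}, so:

  H_0: rank C_0 − rank ∂_1 = 3 − 2 = 1, and the invariant factors of ∂_1 are all 1, so H_0 ≅ Z.
  H_1: rank ker ∂_1 − rank ∂_2 = (3 − 2) − 0 = 1, and there is no ∂_2, so H_1 ≅ Z.

(K is a triangulation of the circle S^1.)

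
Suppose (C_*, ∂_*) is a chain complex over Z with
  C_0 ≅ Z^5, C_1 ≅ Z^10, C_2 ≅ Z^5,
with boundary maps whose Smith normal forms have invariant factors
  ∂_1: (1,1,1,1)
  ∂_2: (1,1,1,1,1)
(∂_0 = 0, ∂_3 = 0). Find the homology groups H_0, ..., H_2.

H_0: b_0 = 5 − 0 − 4 = 1; torsion from ∂_1 factors > 1: none. So H_0 = Z.
H_1: b_1 = 10 − 4 − 5 = 1; torsion from ∂_2 factors > 1: none. So H_1 = Z.
H_2: b_2 = 5 − 5 − 0 = 0; torsion from ∂_3 factors > 1: none. So H_2 = 0.

H_0 = Z,  H_1 = Z,  H_2 = 0.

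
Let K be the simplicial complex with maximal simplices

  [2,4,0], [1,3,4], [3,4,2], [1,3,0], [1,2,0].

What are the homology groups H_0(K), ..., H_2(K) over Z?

H_0 ≅ Z,  H_1 ≅ Z,  H_2 = 0.

Order the vertices as 0 < 1 < 2 < 3 < 4. Listing each simplex with vertices in this order, K has dimension 2 with simplices:

  0-simplices (5): [0], [1], [2], [3], [4]
  1-simplices (10): [0,1], [0,2], [0,3], [0,4], [1,2], [1,3], [1,4], [2,3], [2,4], [3,4]
  2-simplices (5): [0,1,2], [0,1,3], [0,2,4], [1,3,4], [2,3,4]

giving chain groups C_0 ≅ Z^5, C_1 ≅ Z^10, C_2 ≅ Z^5.

The boundary map ∂_1: C_1 → C_0 sends each edge [p,q] (with p < q) to q − p.
As a 5×10 matrix over Z this has rank 4, with invariant factors (1,1,1,1).

Boundary ∂_2: C_2 → C_1 sends each 2-simplex [p,q,r] to [q,r] − [p,r] + [p,q]. For instance
  ∂[0,1,2] = [1,2] − [0,2] + [0,1],
  ∂[0,2,4] = [2,4] − [0,4] + [0,2].
This gives a 10×5 integer matrix of rank 5; reducing to Smith normal form yields diagonal entries (1,1,1,1,1).

Now H_k = ker ∂_k / im ∂_{k+1}, so:

  H_0: rank C_0 − rank ∂_1 = 5 − 4 = 1, and the invariant factors of ∂_1 are all 1, so H_0 ≅ Z.
  H_1: rank ker ∂_1 − rank ∂_2 = (10 − 4) − 5 = 1, and the invariant factors of ∂_2 are all 1, so H_1 ≅ Z.
  H_2: rank ker ∂_2 − rank ∂_3 = (5 − 5) − 0 = 0, and there is no ∂_3, so H_2 ≅ 0.

(K is a triangulation of the Möbius band.)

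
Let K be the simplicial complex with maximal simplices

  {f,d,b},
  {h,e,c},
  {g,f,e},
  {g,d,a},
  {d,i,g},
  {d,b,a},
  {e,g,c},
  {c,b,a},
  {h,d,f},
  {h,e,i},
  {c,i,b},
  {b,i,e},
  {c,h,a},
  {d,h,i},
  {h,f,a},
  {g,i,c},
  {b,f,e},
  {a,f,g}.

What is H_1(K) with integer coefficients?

H_1 = Z ⊕ Z/2.

Fix the vertex order a < b < c < d < e < f < g < h < i and write every simplex with vertices in increasing order. Then dim K = 2 and the simplices of K are:

  0-simplices (9): a, b, c, d, e, f, g, h, i
  1-simplices (27): ab, ac, ad, af, ag, ah, bc, bd, be, bf, bi, ce, cg, ch, ci, df, dg, dh, di, ef, eg, eh, ei, fg, fh, gi, hi
  2-simplices (18): abc, abd, ach, adg, afg, afh, bci, bdf, bef, bei, ceg, ceh, cgi, dfh, dgi, dhi, efg, ehi

giving chain groups C_0 ≅ Z^9, C_1 ≅ Z^27, C_2 ≅ Z^18.

Boundary ∂_1: C_1 → C_0 is given by ∂[p,q] = [q] − [p]. For instance
  ∂df = f − d.
The 9×27 boundary matrix has rank 8 and Smith normal form diag(1,1,1,1,1,1,1,1).

The boundary map ∂_2: C_2 → C_1 maps a triangle to the signed sum of its edges. For instance
  ∂bei = ei − bi + be,
  ∂bci = ci − bi + bc.
The resulting 27×18 matrix has rank 18, and its Smith normal form has invariant factors (1,1,1,1,1,1,1,1,1,1,1,1,1,1,1,1,1,2).

Now H_k = ker ∂_k / im ∂_{k+1}, so:

  H_1: rank ker ∂_1 − rank ∂_2 = (27 − 8) − 18 = 1, and ∂_2 has invariant factor 2 > 1, so H_1 ≅ Z ⊕ Z/2.

(K is a triangulation of the Klein bottle.)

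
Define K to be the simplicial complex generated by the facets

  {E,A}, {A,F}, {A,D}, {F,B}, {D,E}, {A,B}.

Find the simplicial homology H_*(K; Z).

H_0 = Z,  H_1 = Z^2.

Order the vertices as A < B < D < E < F. Listing each simplex with vertices in this order, K has dimension 1 with simplices:

  0-simplices (5): A, B, D, E, F
  1-simplices (6): AB, AD, AE, AF, BF, DE

Hence C_0 ≅ Z^5, C_1 ≅ Z^6.

Boundary ∂_1: C_1 → C_0 is given by ∂[p,q] = [q] − [p]. For instance
  ∂AE = E − A.
This gives a 5×6 integer matrix of rank 4; reducing to Smith normal form yields diagonal entries (1,1,1,1).

Now H_k = ker ∂_k / im ∂_{k+1}, so:

  H_0: rank C_0 − rank ∂_1 = 5 − 4 = 1, and the invariant factors of ∂_1 are all 1, so H_0 = Z.
  H_1: rank ker ∂_1 − rank ∂_2 = (6 − 4) − 0 = 2, and there is no ∂_2, so H_1 = Z^2.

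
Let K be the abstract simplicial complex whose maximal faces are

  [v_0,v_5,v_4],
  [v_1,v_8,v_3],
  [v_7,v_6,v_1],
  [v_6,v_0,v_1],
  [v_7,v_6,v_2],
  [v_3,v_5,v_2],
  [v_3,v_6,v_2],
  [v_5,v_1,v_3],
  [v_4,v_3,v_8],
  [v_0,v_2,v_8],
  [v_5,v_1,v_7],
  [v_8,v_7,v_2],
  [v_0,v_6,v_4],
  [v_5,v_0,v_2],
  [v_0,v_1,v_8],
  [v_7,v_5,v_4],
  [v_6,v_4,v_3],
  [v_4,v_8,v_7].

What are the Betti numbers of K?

b_0 = 1, b_1 = 2, b_2 = 1.

Take the total order v_0 < v_1 < v_2 < v_3 < v_4 < v_5 < v_6 < v_7 < v_8 on the vertex set. Then K (dimension 2) consists of the simplices:

  0-simplices (9): [v_0], [v_1], [v_2], [v_3], [v_4], [v_5], [v_6], [v_7], [v_8]
  1-simplices (27): (27 of them)
  2-simplices (18): (18 of them)

so the chain groups are C_0 ≅ Z^9, C_1 ≅ Z^27, C_2 ≅ Z^18.

The boundary map ∂_1: C_1 → C_0 is given by ∂[p,q] = [q] − [p]. For instance
  ∂[v_3,v_4] = [v_4] − [v_3].
The 9×27 boundary matrix has rank 8 and Smith normal form diag(1,1,1,1,1,1,1,1).

∂_2: C_2 → C_1 sends each 2-simplex [p,q,r] to [q,r] − [p,r] + [p,q]. For instance
  ∂[v_0,v_4,v_6] = [v_4,v_6] − [v_0,v_6] + [v_0,v_4],
  ∂[v_0,v_1,v_8] = [v_1,v_8] − [v_0,v_8] + [v_0,v_1].
As a 27×18 matrix over Z this has rank 17, with invariant factors (1,1,1,1,1,1,1,1,1,1,1,1,1,1,1,1,1).

Now H_k = ker ∂_k / im ∂_{k+1}, so:

  H_0: rank C_0 − rank ∂_1 = 9 − 8 = 1, and the invariant factors of ∂_1 are all 1, so H_0 ≅ Z.
  H_1: rank ker ∂_1 − rank ∂_2 = (27 − 8) − 17 = 2, and the invariant factors of ∂_2 are all 1, so H_1 ≅ Z^2.
  H_2: rank ker ∂_2 − rank ∂_3 = (18 − 17) − 0 = 1, and there is no ∂_3, so H_2 ≅ Z.

As a check, the Euler characteristic is 9 − 27 + 18 = 0, which agrees with 1 − 2 + 1 = 0.
(K is a triangulation of the torus T^2.)

Hence the Betti numbers are b_0 = 1, b_1 = 2, b_2 = 1.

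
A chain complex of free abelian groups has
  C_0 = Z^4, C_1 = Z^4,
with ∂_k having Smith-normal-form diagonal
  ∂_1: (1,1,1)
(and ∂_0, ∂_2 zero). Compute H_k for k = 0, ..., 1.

H_0: b_0 = 4 − 0 − 3 = 1; torsion from ∂_1 factors > 1: none. So H_0 = Z.
H_1: b_1 = 4 − 3 − 0 = 1; torsion from ∂_2 factors > 1: none. So H_1 = Z.

H_0 = Z,  H_1 = Z.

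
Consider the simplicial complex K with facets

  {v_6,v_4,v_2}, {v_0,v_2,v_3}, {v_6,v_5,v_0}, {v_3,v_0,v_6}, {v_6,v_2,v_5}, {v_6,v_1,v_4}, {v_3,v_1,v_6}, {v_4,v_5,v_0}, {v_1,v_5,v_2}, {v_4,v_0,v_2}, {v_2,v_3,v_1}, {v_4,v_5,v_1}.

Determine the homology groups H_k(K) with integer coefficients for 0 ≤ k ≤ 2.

Fix the vertex order v_0 < v_1 < v_2 < v_3 < v_4 < v_5 < v_6 and write every simplex with vertices in increasing order. Then dim K = 2 and the simplices of K are:

  0-simplices (7): [v_0], [v_1], [v_2], [v_3], [v_4], [v_5], [v_6]
  1-simplices (18): (18 of them)
  2-simplices (12): (12 of them)

Hence C_0 ≅ Z^7, C_1 ≅ Z^18, C_2 ≅ Z^12.

∂_1: C_1 → C_0 is given by ∂[p,q] = [q] − [p].
As a 7×18 matrix over Z this has rank 6, with invariant factors (1,1,1,1,1,1).

The boundary map ∂_2: C_2 → C_1 maps a triangle to the signed sum of its edges. For instance
  ∂[v_0,v_2,v_4] = [v_2,v_4] − [v_0,v_4] + [v_0,v_2],
  ∂[v_1,v_4,v_5] = [v_4,v_5] − [v_1,v_5] + [v_1,v_4].
The 18×12 boundary matrix has rank 12 and Smith normal form diag(1,1,1,1,1,1,1,1,1,1,1,2).

Now H_k = ker ∂_k / im ∂_{k+1}, so:

  H_0: rank C_0 − rank ∂_1 = 7 − 6 = 1, and the invariant factors of ∂_1 are all 1, so H_0 ≅ Z.
  H_1: rank ker ∂_1 − rank ∂_2 = (18 − 6) − 12 = 0, and ∂_2 has invariant factor 2 > 1, so H_1 ≅ Z/2.
  H_2: rank ker ∂_2 − rank ∂_3 = (12 − 12) − 0 = 0, and there is no ∂_3, so H_2 ≅ 0.

(K is a triangulation of the real projective plane RP^2.)

H_0 = Z,  H_1 = Z/2,  H_2 = 0.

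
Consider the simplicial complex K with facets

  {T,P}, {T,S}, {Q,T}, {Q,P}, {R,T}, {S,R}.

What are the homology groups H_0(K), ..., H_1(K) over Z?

Fix the vertex order P < Q < R < S < T and write every simplex with vertices in increasing order. Then dim K = 1 and the simplices of K are:

  0-simplices (5): P, Q, R, S, T
  1-simplices (6): PQ, PT, QT, RS, RT, ST

giving chain groups C_0 ≅ Z^5, C_1 ≅ Z^6.

The boundary map ∂_1: C_1 → C_0 maps an edge to its endpoints' difference, ∂[p,q] = q − p.
This gives a 5×6 integer matrix of rank 4; reducing to Smith normal form yields diagonal entries (1,1,1,1).

Computing H_k = (kernel of ∂_k) / (image of ∂_{k+1}):

  H_0: rank C_0 − rank ∂_1 = 5 − 4 = 1, and the invariant factors of ∂_1 are all 1, so H_0 = Z.
  H_1: rank ker ∂_1 − rank ∂_2 = (6 − 4) − 0 = 2, and there is no ∂_2, so H_1 = Z^2.

As a check, the Euler characteristic is 5 − 6 = -1, which agrees with 1 − 2 = -1.
(K is a triangulation of a wedge of 2 circles.)

H_0 ≅ Z,  H_1 ≅ Z^2.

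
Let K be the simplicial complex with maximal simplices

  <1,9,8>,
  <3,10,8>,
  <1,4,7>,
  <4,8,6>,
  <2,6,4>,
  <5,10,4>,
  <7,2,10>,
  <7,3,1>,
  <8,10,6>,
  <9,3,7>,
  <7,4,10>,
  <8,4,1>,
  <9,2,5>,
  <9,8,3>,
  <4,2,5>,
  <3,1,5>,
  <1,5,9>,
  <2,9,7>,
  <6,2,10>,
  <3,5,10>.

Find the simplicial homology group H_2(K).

Take the total order 1 < 2 < 3 < 4 < 5 < 6 < 7 < 8 < 9 < 10 on the vertex set. Then K (dimension 2) consists of the simplices:

  0-simplices (10): [1], [2], [3], [4], [5], [6], [7], [8], [9], [10]
  1-simplices (30): (30 of them)
  2-simplices (20): (20 of them)

so the chain groups are C_0 ≅ Z^10, C_1 ≅ Z^30, C_2 ≅ Z^20.

∂_1: C_1 → C_0 sends each edge [p,q] (with p < q) to q − p. For instance
  ∂[5,9] = [9] − [5].
This gives a 10×30 integer matrix of rank 9; reducing to Smith normal form yields diagonal entries (1,1,1,1,1,1,1,1,1).

Boundary ∂_2: C_2 → C_1 sends each 2-simplex [p,q,r] to [q,r] − [p,r] + [p,q]. For instance
  ∂[3,5,10] = [5,10] − [3,10] + [3,5],
  ∂[1,4,7] = [4,7] − [1,7] + [1,4].
As a 30×20 matrix over Z this has rank 20, with invariant factors (1,1,1,1,1,1,1,1,1,1,1,1,1,1,1,1,1,1,1,2).

Now H_k = ker ∂_k / im ∂_{k+1}, so:

  H_2: rank ker ∂_2 − rank ∂_3 = (20 − 20) − 0 = 0, and there is no ∂_3, so H_2 ≅ 0.

(K is a triangulation of the Klein bottle.)

H_2 ≅ 0.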